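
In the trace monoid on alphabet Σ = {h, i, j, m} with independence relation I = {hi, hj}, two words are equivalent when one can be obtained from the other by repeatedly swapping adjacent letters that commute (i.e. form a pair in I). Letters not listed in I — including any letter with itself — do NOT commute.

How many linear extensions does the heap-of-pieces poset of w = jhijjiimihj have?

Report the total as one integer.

21

drop 0:j onto floor
drop 1:h onto floor
drop 2:i onto {0:j}
drop 3:j onto {2:i}
drop 4:j onto {3:j}
drop 5:i onto {4:j}
drop 6:i onto {5:i}
drop 7:m onto {1:h, 6:i}
drop 8:i onto {7:m}
drop 9:h onto {7:m}
drop 10:j onto {8:i}
ground layer = {0:j, 1:h}
drop-orders for the pieces not yet dropped (sum over which currently-grounded one goes next):
  1 to go: {9} 1  {10} 1
  2 to go: {8,10} 1  {9,10} 2
  3 to go: {8,9,10} 3
  4 to go: {7,8,9,10} 3
  5 to go: {1,7,8,9,10} 3  {6,7,8,9,10} 3
  6 to go: {1,6,7,8,9,10} 6  {5,6,7,8,9,10} 3
  7 to go: {1,5,6,7,8,9,10} 9  {4,5,6,7,8,9,10} 3
  8 to go: {1,4,5,6,7,8,9,10} 12  {3,4,5,6,7,8,9,10} 3
  9 to go: {1,3,4,5,6,7,8,9,10} 15  {2,3,4,5,6,7,8,9,10} 3
  if 0:j drops first: 18 orders
  if 1:h drops first: 3 orders
heap linearizations: 21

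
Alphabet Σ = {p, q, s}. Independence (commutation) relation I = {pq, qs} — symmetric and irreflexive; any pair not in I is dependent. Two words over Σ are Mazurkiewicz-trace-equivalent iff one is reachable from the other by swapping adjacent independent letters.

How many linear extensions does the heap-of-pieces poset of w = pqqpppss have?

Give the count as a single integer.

drop 0:p onto floor
drop 1:q onto floor
drop 2:q onto {1:q}
drop 3:p onto {0:p}
drop 4:p onto {3:p}
drop 5:p onto {4:p}
drop 6:s onto {5:p}
drop 7:s onto {6:s}
ground layer = {0:p, 1:q}
drop-orders for the pieces not yet dropped (sum over which currently-grounded one goes next):
  1 to go: {2} 1  {7} 1
  2 to go: {1,2} 1  {2,7} 2  {6,7} 1
  3 to go: {1,2,7} 3  {2,6,7} 3  {5,6,7} 1
  4 to go: {1,2,6,7} 6  {2,5,6,7} 4  {4,5,6,7} 1
  5 to go: {1,2,5,6,7} 10  {2,4,5,6,7} 5  {3,4,5,6,7} 1
  6 to go: {0,3,4,5,6,7} 1  {1,2,4,5,6,7} 15  {2,3,4,5,6,7} 6
  if 0:p drops first: 21 orders
  if 1:q drops first: 7 orders
heap linearizations: 28

28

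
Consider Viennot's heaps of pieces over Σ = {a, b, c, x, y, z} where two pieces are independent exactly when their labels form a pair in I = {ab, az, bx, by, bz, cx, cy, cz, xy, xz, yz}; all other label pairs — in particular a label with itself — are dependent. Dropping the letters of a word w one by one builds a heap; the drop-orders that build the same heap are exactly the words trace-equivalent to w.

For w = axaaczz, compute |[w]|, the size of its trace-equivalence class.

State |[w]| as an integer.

21

drop 0:a onto floor
drop 1:x onto {0:a}
drop 2:a onto {1:x}
drop 3:a onto {2:a}
drop 4:c onto {3:a}
drop 5:z onto floor
drop 6:z onto {5:z}
ground layer = {0:a, 5:z}
drop-orders for the pieces not yet dropped (sum over which currently-grounded one goes next):
  1 to go: {4} 1  {6} 1
  2 to go: {3,4} 1  {4,6} 2  {5,6} 1
  3 to go: {2,3,4} 1  {3,4,6} 3  {4,5,6} 3
  4 to go: {1,2,3,4} 1  {2,3,4,6} 4  {3,4,5,6} 6
  5 to go: {0,1,2,3,4} 1  {1,2,3,4,6} 5  {2,3,4,5,6} 10
  if 0:a drops first: 15 orders
  if 5:z drops first: 6 orders
heap linearizations: 21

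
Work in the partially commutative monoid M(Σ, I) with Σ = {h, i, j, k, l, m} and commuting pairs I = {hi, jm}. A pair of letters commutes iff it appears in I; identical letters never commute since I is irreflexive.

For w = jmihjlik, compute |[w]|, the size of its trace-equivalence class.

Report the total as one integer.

4

#0=j has no predecessor
#1=m has no predecessor
#2=i depends on [0:j, 1:m]
#3=h depends on [0:j, 1:m]
#4=j depends on [2:i, 3:h]
#5=l depends on [4:j]
#6=i depends on [5:l]
#7=k depends on [6:i]
sources: [0:j, 1:m]
N(rest) = Σ N(rest − s) over sources s of rest; N(one piece) = 1:
  size 1 → [7]=1
  size 2 → [6,7]=1
  size 3 → [5,6,7]=1
  size 4 → [4,5,6,7]=1
  size 5 → [2,4,5,6,7]=1  [3,4,5,6,7]=1
  size 6 → [2,3,4,5,6,7]=2
  first=0(j) contributes 2
  first=1(m) contributes 2
|[w]| = 4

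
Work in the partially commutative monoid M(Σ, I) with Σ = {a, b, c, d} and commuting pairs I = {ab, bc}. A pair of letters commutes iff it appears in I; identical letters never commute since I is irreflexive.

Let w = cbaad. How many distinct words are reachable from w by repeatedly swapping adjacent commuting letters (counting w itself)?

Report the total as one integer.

4

piece 0:c — minimal
piece 1:b — minimal
piece 2:a rests on {0:c}
piece 3:a rests on {2:a}
piece 4:d rests on {1:b, 3:a}
minimal pieces: {0:c, 1:b}
ways to finish when only these pieces remain (= sum over removing one remaining piece with nothing left below it):
  1 left: {4}→1
  2 left: {1,4}→1  {3,4}→1
  3 left: {1,3,4}→2  {2,3,4}→1
  placing 0:c first → 3 extensions
  placing 1:b first → 1 extensions
total linear extensions = 4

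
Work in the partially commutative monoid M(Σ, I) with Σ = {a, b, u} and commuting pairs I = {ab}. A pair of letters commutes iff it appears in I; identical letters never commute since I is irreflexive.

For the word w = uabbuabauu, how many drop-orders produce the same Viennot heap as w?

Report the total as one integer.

0(u) covers ∅
1(a) covers 0:u
2(b) covers 0:u
3(b) covers 2:b
4(u) covers 1:a, 3:b
5(a) covers 4:u
6(b) covers 4:u
7(a) covers 5:a
8(u) covers 6:b, 7:a
9(u) covers 8:u
floor of heap: 0:u
completions by unplaced set U, small U first (add the entries for U minus each lowest piece of U):
  |U|=1: {9}:1
  |U|=2: {8,9}:1
  |U|=3: {6,8,9}:1  {7,8,9}:1
  |U|=4: {5,7,8,9}:1  {6,7,8,9}:2
  |U|=5: {5,6,7,8,9}:3
  |U|=6: {4,5,6,7,8,9}:3
  |U|=7: {1,4,5,6,7,8,9}:3  {3,4,5,6,7,8,9}:3
  |U|=8: {1,3,4,5,6,7,8,9}:6  {2,3,4,5,6,7,8,9}:3
  start at 0(u): 9

9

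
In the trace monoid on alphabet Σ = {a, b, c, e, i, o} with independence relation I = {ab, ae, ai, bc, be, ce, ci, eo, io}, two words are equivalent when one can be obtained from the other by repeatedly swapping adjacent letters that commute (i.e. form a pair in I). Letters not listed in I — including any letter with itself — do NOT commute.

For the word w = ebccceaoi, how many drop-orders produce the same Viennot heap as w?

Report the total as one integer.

0(e) covers ∅
1(b) covers ∅
2(c) covers ∅
3(c) covers 2:c
4(c) covers 3:c
5(e) covers 0:e
6(a) covers 4:c
7(o) covers 1:b, 6:a
8(i) covers 1:b, 5:e
floor of heap: 0:e, 1:b, 2:c
completions by unplaced set U, small U first (add the entries for U minus each lowest piece of U):
  |U|=1: {7}:1  {8}:1
  |U|=2: {5,8}:1  {6,7}:1  {7,8}:2
  |U|=3: {0,5,8}:1  {1,7,8}:2  {4,6,7}:1  {5,7,8}:3  {6,7,8}:3
  |U|=4: {0,5,7,8}:4  {1,5,7,8}:5  {1,6,7,8}:5  {3,4,6,7}:1  {4,6,7,8}:4  {5,6,7,8}:6
  |U|=5: {0,1,5,7,8}:9  {0,5,6,7,8}:10  {1,4,6,7,8}:9  {1,5,6,7,8}:16  {2,3,4,6,7}:1  {3,4,6,7,8}:5  {4,5,6,7,8}:10
  |U|=6: {0,1,5,6,7,8}:35  {0,4,5,6,7,8}:20  {1,3,4,6,7,8}:14  {1,4,5,6,7,8}:35  {2,3,4,6,7,8}:6  {3,4,5,6,7,8}:15
  |U|=7: {0,1,4,5,6,7,8}:90  {0,3,4,5,6,7,8}:35  {1,2,3,4,6,7,8}:20  {1,3,4,5,6,7,8}:64  {2,3,4,5,6,7,8}:21
  start at 0(e): 105
  start at 1(b): 56
  start at 2(c): 189
sum over floor = 350

350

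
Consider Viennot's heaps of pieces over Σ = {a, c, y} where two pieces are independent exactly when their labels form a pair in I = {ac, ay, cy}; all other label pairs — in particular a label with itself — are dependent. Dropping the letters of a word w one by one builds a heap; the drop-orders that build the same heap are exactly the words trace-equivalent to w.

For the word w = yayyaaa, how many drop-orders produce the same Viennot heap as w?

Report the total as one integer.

35

piece 0:y — minimal
piece 1:a — minimal
piece 2:y rests on {0:y}
piece 3:y rests on {2:y}
piece 4:a rests on {1:a}
piece 5:a rests on {4:a}
piece 6:a rests on {5:a}
minimal pieces: {0:y, 1:a}
ways to finish when only these pieces remain (= sum over removing one remaining piece with nothing left below it):
  1 left: {3}→1  {6}→1
  2 left: {2,3}→1  {3,6}→2  {5,6}→1
  3 left: {0,2,3}→1  {2,3,6}→3  {3,5,6}→3  {4,5,6}→1
  4 left: {0,2,3,6}→4  {1,4,5,6}→1  {2,3,5,6}→6  {3,4,5,6}→4
  5 left: {0,2,3,5,6}→10  {1,3,4,5,6}→5  {2,3,4,5,6}→10
  placing 0:y first → 15 extensions
  placing 1:a first → 20 extensions
total linear extensions = 35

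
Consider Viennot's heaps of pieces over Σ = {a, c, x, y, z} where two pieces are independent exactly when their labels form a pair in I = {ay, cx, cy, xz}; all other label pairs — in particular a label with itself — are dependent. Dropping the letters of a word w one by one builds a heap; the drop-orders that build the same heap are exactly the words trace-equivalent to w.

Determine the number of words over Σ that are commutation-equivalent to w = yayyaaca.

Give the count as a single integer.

56

0(y) covers ∅
1(a) covers ∅
2(y) covers 0:y
3(y) covers 2:y
4(a) covers 1:a
5(a) covers 4:a
6(c) covers 5:a
7(a) covers 6:c
floor of heap: 0:y, 1:a
completions by unplaced set U, small U first (add the entries for U minus each lowest piece of U):
  |U|=1: {3}:1  {7}:1
  |U|=2: {2,3}:1  {3,7}:2  {6,7}:1
  |U|=3: {0,2,3}:1  {2,3,7}:3  {3,6,7}:3  {5,6,7}:1
  |U|=4: {0,2,3,7}:4  {2,3,6,7}:6  {3,5,6,7}:4  {4,5,6,7}:1
  |U|=5: {0,2,3,6,7}:10  {1,4,5,6,7}:1  {2,3,5,6,7}:10  {3,4,5,6,7}:5
  |U|=6: {0,2,3,5,6,7}:20  {1,3,4,5,6,7}:6  {2,3,4,5,6,7}:15
  start at 0(y): 21
  start at 1(a): 35
sum over floor = 56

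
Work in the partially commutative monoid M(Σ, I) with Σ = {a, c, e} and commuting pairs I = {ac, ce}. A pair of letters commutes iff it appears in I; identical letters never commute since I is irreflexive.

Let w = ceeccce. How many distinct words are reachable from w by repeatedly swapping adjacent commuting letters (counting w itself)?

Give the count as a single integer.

0(c) covers ∅
1(e) covers ∅
2(e) covers 1:e
3(c) covers 0:c
4(c) covers 3:c
5(c) covers 4:c
6(e) covers 2:e
floor of heap: 0:c, 1:e
completions by unplaced set U, small U first (add the entries for U minus each lowest piece of U):
  |U|=1: {5}:1  {6}:1
  |U|=2: {2,6}:1  {4,5}:1  {5,6}:2
  |U|=3: {1,2,6}:1  {2,5,6}:3  {3,4,5}:1  {4,5,6}:3
  |U|=4: {0,3,4,5}:1  {1,2,5,6}:4  {2,4,5,6}:6  {3,4,5,6}:4
  |U|=5: {0,3,4,5,6}:5  {1,2,4,5,6}:10  {2,3,4,5,6}:10
  start at 0(c): 20
  start at 1(e): 15
sum over floor = 35

35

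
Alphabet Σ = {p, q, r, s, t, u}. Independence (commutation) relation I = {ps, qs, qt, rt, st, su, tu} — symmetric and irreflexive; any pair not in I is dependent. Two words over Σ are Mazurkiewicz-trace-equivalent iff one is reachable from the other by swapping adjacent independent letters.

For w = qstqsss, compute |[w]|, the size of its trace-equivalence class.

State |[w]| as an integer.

drop 0:q onto floor
drop 1:s onto floor
drop 2:t onto floor
drop 3:q onto {0:q}
drop 4:s onto {1:s}
drop 5:s onto {4:s}
drop 6:s onto {5:s}
ground layer = {0:q, 1:s, 2:t}
drop-orders for the pieces not yet dropped (sum over which currently-grounded one goes next):
  1 to go: {2} 1  {3} 1  {6} 1
  2 to go: {0,3} 1  {2,3} 2  {2,6} 2  {3,6} 2  {5,6} 1
  3 to go: {0,2,3} 3  {0,3,6} 3  {2,3,6} 6  {2,5,6} 3  {3,5,6} 3  {4,5,6} 1
  4 to go: {0,2,3,6} 12  {0,3,5,6} 6  {1,4,5,6} 1  {2,3,5,6} 12  {2,4,5,6} 4  {3,4,5,6} 4
  5 to go: {0,2,3,5,6} 30  {0,3,4,5,6} 10  {1,2,4,5,6} 5  {1,3,4,5,6} 5  {2,3,4,5,6} 20
  if 0:q drops first: 30 orders
  if 1:s drops first: 60 orders
  if 2:t drops first: 15 orders
heap linearizations: 105

105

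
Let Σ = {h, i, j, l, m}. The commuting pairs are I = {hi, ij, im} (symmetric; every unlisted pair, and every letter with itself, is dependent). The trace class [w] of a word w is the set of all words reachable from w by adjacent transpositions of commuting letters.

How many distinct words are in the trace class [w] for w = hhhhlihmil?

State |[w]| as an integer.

6

0(h) covers ∅
1(h) covers 0:h
2(h) covers 1:h
3(h) covers 2:h
4(l) covers 3:h
5(i) covers 4:l
6(h) covers 4:l
7(m) covers 6:h
8(i) covers 5:i
9(l) covers 7:m, 8:i
floor of heap: 0:h
completions by unplaced set U, small U first (add the entries for U minus each lowest piece of U):
  |U|=1: {9}:1
  |U|=2: {7,9}:1  {8,9}:1
  |U|=3: {5,8,9}:1  {6,7,9}:1  {7,8,9}:2
  |U|=4: {5,7,8,9}:3  {6,7,8,9}:3
  |U|=5: {5,6,7,8,9}:6
  |U|=6: {4,5,6,7,8,9}:6
  |U|=7: {3,4,5,6,7,8,9}:6
  |U|=8: {2,3,4,5,6,7,8,9}:6
  start at 0(h): 6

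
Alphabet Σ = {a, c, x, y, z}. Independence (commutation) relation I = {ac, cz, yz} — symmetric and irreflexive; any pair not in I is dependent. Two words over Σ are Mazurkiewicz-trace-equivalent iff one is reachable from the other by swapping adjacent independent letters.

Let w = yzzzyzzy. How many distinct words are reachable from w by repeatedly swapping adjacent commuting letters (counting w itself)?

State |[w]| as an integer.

0(y) covers ∅
1(z) covers ∅
2(z) covers 1:z
3(z) covers 2:z
4(y) covers 0:y
5(z) covers 3:z
6(z) covers 5:z
7(y) covers 4:y
floor of heap: 0:y, 1:z
completions by unplaced set U, small U first (add the entries for U minus each lowest piece of U):
  |U|=1: {6}:1  {7}:1
  |U|=2: {4,7}:1  {5,6}:1  {6,7}:2
  |U|=3: {0,4,7}:1  {3,5,6}:1  {4,6,7}:3  {5,6,7}:3
  |U|=4: {0,4,6,7}:4  {2,3,5,6}:1  {3,5,6,7}:4  {4,5,6,7}:6
  |U|=5: {0,4,5,6,7}:10  {1,2,3,5,6}:1  {2,3,5,6,7}:5  {3,4,5,6,7}:10
  |U|=6: {0,3,4,5,6,7}:20  {1,2,3,5,6,7}:6  {2,3,4,5,6,7}:15
  start at 0(y): 21
  start at 1(z): 35
sum over floor = 56

56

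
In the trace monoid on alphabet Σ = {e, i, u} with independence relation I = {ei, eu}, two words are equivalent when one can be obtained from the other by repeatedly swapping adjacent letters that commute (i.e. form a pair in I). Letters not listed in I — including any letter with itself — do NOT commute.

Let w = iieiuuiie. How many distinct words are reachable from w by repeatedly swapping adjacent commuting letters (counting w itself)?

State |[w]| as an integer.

0(i) covers ∅
1(i) covers 0:i
2(e) covers ∅
3(i) covers 1:i
4(u) covers 3:i
5(u) covers 4:u
6(i) covers 5:u
7(i) covers 6:i
8(e) covers 2:e
floor of heap: 0:i, 2:e
completions by unplaced set U, small U first (add the entries for U minus each lowest piece of U):
  |U|=1: {7}:1  {8}:1
  |U|=2: {2,8}:1  {6,7}:1  {7,8}:2
  |U|=3: {2,7,8}:3  {5,6,7}:1  {6,7,8}:3
  |U|=4: {2,6,7,8}:6  {4,5,6,7}:1  {5,6,7,8}:4
  |U|=5: {2,5,6,7,8}:10  {3,4,5,6,7}:1  {4,5,6,7,8}:5
  |U|=6: {1,3,4,5,6,7}:1  {2,4,5,6,7,8}:15  {3,4,5,6,7,8}:6
  |U|=7: {0,1,3,4,5,6,7}:1  {1,3,4,5,6,7,8}:7  {2,3,4,5,6,7,8}:21
  start at 0(i): 28
  start at 2(e): 8
sum over floor = 36

36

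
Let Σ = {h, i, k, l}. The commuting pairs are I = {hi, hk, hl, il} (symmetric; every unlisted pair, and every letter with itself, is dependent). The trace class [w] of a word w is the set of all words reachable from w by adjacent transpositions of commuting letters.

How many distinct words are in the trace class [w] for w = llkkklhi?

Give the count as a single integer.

16

piece 0:l — minimal
piece 1:l rests on {0:l}
piece 2:k rests on {1:l}
piece 3:k rests on {2:k}
piece 4:k rests on {3:k}
piece 5:l rests on {4:k}
piece 6:h — minimal
piece 7:i rests on {4:k}
minimal pieces: {0:l, 6:h}
ways to finish when only these pieces remain (= sum over removing one remaining piece with nothing left below it):
  1 left: {5}→1  {6}→1  {7}→1
  2 left: {5,6}→2  {5,7}→2  {6,7}→2
  3 left: {4,5,7}→2  {5,6,7}→6
  4 left: {3,4,5,7}→2  {4,5,6,7}→8
  5 left: {2,3,4,5,7}→2  {3,4,5,6,7}→10
  6 left: {1,2,3,4,5,7}→2  {2,3,4,5,6,7}→12
  placing 0:l first → 14 extensions
  placing 6:h first → 2 extensions
total linear extensions = 16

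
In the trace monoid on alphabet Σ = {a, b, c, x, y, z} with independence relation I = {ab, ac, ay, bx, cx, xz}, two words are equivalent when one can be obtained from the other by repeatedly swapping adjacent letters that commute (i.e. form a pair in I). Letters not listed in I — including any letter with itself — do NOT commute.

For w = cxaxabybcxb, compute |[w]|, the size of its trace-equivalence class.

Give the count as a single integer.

drop 0:c onto floor
drop 1:x onto floor
drop 2:a onto {1:x}
drop 3:x onto {2:a}
drop 4:a onto {3:x}
drop 5:b onto {0:c}
drop 6:y onto {3:x, 5:b}
drop 7:b onto {6:y}
drop 8:c onto {7:b}
drop 9:x onto {4:a, 6:y}
drop 10:b onto {8:c}
ground layer = {0:c, 1:x}
drop-orders for the pieces not yet dropped (sum over which currently-grounded one goes next):
  1 to go: {9} 1  {10} 1
  2 to go: {4,9} 1  {8,10} 1  {9,10} 2
  3 to go: {4,9,10} 3  {7,8,10} 1  {8,9,10} 3
  4 to go: {4,8,9,10} 6  {7,8,9,10} 4
  5 to go: {4,7,8,9,10} 10  {6,7,8,9,10} 4
  6 to go: {4,6,7,8,9,10} 14  {5,6,7,8,9,10} 4
  7 to go: {0,5,6,7,8,9,10} 4  {3,4,6,7,8,9,10} 14  {4,5,6,7,8,9,10} 18
  8 to go: {0,4,5,6,7,8,9,10} 22  {2,3,4,6,7,8,9,10} 14  {3,4,5,6,7,8,9,10} 32
  9 to go: {0,3,4,5,6,7,8,9,10} 54  {1,2,3,4,6,7,8,9,10} 14  {2,3,4,5,6,7,8,9,10} 46
  if 0:c drops first: 60 orders
  if 1:x drops first: 100 orders
heap linearizations: 160

160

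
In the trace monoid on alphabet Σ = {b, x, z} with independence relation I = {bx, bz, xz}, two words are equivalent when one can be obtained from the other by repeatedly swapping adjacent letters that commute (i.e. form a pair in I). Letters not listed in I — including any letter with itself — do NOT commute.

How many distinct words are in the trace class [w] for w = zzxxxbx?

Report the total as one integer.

105

#0=z has no predecessor
#1=z depends on [0:z]
#2=x has no predecessor
#3=x depends on [2:x]
#4=x depends on [3:x]
#5=b has no predecessor
#6=x depends on [4:x]
sources: [0:z, 2:x, 5:b]
N(rest) = Σ N(rest − s) over sources s of rest; N(one piece) = 1:
  size 1 → [1]=1  [5]=1  [6]=1
  size 2 → [0,1]=1  [1,5]=2  [1,6]=2  [4,6]=1  [5,6]=2
  size 3 → [0,1,5]=3  [0,1,6]=3  [1,4,6]=3  [1,5,6]=6  [3,4,6]=1  [4,5,6]=3
  size 4 → [0,1,4,6]=6  [0,1,5,6]=12  [1,3,4,6]=4  [1,4,5,6]=12  [2,3,4,6]=1  [3,4,5,6]=4
  size 5 → [0,1,3,4,6]=10  [0,1,4,5,6]=30  [1,2,3,4,6]=5  [1,3,4,5,6]=20  [2,3,4,5,6]=5
  first=0(z) contributes 30
  first=2(x) contributes 60
  first=5(b) contributes 15
|[w]| = 105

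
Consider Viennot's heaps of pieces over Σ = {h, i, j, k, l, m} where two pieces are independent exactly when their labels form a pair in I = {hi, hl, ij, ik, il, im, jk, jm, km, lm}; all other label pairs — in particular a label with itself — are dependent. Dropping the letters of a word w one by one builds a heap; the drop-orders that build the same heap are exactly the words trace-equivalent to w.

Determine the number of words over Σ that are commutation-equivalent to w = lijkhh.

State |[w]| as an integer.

12

drop 0:l onto floor
drop 1:i onto floor
drop 2:j onto {0:l}
drop 3:k onto {0:l}
drop 4:h onto {2:j, 3:k}
drop 5:h onto {4:h}
ground layer = {0:l, 1:i}
drop-orders for the pieces not yet dropped (sum over which currently-grounded one goes next):
  1 to go: {1} 1  {5} 1
  2 to go: {1,5} 2  {4,5} 1
  3 to go: {1,4,5} 3  {2,4,5} 1  {3,4,5} 1
  4 to go: {1,2,4,5} 4  {1,3,4,5} 4  {2,3,4,5} 2
  if 0:l drops first: 10 orders
  if 1:i drops first: 2 orders
heap linearizations: 12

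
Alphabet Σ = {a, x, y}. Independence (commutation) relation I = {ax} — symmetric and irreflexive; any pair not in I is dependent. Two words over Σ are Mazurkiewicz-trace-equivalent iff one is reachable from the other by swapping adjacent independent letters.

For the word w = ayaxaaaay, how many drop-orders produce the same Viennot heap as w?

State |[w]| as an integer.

6

drop 0:a onto floor
drop 1:y onto {0:a}
drop 2:a onto {1:y}
drop 3:x onto {1:y}
drop 4:a onto {2:a}
drop 5:a onto {4:a}
drop 6:a onto {5:a}
drop 7:a onto {6:a}
drop 8:y onto {3:x, 7:a}
ground layer = {0:a}
drop-orders for the pieces not yet dropped (sum over which currently-grounded one goes next):
  1 to go: {8} 1
  2 to go: {3,8} 1  {7,8} 1
  3 to go: {3,7,8} 2  {6,7,8} 1
  4 to go: {3,6,7,8} 3  {5,6,7,8} 1
  5 to go: {3,5,6,7,8} 4  {4,5,6,7,8} 1
  6 to go: {2,4,5,6,7,8} 1  {3,4,5,6,7,8} 5
  7 to go: {2,3,4,5,6,7,8} 6
  if 0:a drops first: 6 orders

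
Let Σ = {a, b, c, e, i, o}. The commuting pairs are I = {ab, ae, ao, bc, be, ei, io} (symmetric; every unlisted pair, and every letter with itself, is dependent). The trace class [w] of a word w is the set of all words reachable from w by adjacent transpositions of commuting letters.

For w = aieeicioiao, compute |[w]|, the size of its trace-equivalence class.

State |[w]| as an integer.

#0=a has no predecessor
#1=i depends on [0:a]
#2=e has no predecessor
#3=e depends on [2:e]
#4=i depends on [1:i]
#5=c depends on [3:e, 4:i]
#6=i depends on [5:c]
#7=o depends on [5:c]
#8=i depends on [6:i]
#9=a depends on [8:i]
#10=o depends on [7:o]
sources: [0:a, 2:e]
N(rest) = Σ N(rest − s) over sources s of rest; N(one piece) = 1:
  size 1 → [9]=1  [10]=1
  size 2 → [7,10]=1  [8,9]=1  [9,10]=2
  size 3 → [6,8,9]=1  [7,9,10]=3  [8,9,10]=3
  size 4 → [6,8,9,10]=4  [7,8,9,10]=6
  size 5 → [6,7,8,9,10]=10
  size 6 → [5,6,7,8,9,10]=10
  size 7 → [3,5,6,7,8,9,10]=10  [4,5,6,7,8,9,10]=10
  size 8 → [1,4,5,6,7,8,9,10]=10  [2,3,5,6,7,8,9,10]=10  [3,4,5,6,7,8,9,10]=20
  size 9 → [0,1,4,5,6,7,8,9,10]=10  [1,3,4,5,6,7,8,9,10]=30  [2,3,4,5,6,7,8,9,10]=30
  first=0(a) contributes 60
  first=2(e) contributes 40
|[w]| = 100

100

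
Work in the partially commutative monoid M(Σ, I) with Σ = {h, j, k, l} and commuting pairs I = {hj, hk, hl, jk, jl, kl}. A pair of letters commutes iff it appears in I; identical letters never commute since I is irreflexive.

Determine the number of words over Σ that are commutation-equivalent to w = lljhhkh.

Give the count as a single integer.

420

#0=l has no predecessor
#1=l depends on [0:l]
#2=j has no predecessor
#3=h has no predecessor
#4=h depends on [3:h]
#5=k has no predecessor
#6=h depends on [4:h]
sources: [0:l, 2:j, 3:h, 5:k]
N(rest) = Σ N(rest − s) over sources s of rest; N(one piece) = 1:
  size 1 → [1]=1  [2]=1  [5]=1  [6]=1
  size 2 → [0,1]=1  [1,2]=2  [1,5]=2  [1,6]=2  [2,5]=2  [2,6]=2  [4,6]=1  [5,6]=2
  size 3 → [0,1,2]=3  [0,1,5]=3  [0,1,6]=3  [1,2,5]=6  [1,2,6]=6  [1,4,6]=3  [1,5,6]=6  [2,4,6]=3  [2,5,6]=6  [3,4,6]=1  [4,5,6]=3
  size 4 → [0,1,2,5]=12  [0,1,2,6]=12  [0,1,4,6]=6  [0,1,5,6]=12  [1,2,4,6]=12  [1,2,5,6]=24  [1,3,4,6]=4  [1,4,5,6]=12  [2,3,4,6]=4  [2,4,5,6]=12  [3,4,5,6]=4
  size 5 → [0,1,2,4,6]=30  [0,1,2,5,6]=60  [0,1,3,4,6]=10  [0,1,4,5,6]=30  [1,2,3,4,6]=20  [1,2,4,5,6]=60  [1,3,4,5,6]=20  [2,3,4,5,6]=20
  first=0(l) contributes 120
  first=2(j) contributes 60
  first=3(h) contributes 180
  first=5(k) contributes 60
|[w]| = 420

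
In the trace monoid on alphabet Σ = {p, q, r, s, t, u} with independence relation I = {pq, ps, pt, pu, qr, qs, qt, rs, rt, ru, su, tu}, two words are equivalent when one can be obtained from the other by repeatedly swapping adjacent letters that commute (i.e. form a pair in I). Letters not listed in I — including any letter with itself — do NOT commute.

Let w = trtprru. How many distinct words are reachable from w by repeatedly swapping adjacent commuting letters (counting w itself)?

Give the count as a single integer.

#0=t has no predecessor
#1=r has no predecessor
#2=t depends on [0:t]
#3=p depends on [1:r]
#4=r depends on [3:p]
#5=r depends on [4:r]
#6=u has no predecessor
sources: [0:t, 1:r, 6:u]
N(rest) = Σ N(rest − s) over sources s of rest; N(one piece) = 1:
  size 1 → [2]=1  [5]=1  [6]=1
  size 2 → [0,2]=1  [2,5]=2  [2,6]=2  [4,5]=1  [5,6]=2
  size 3 → [0,2,5]=3  [0,2,6]=3  [2,4,5]=3  [2,5,6]=6  [3,4,5]=1  [4,5,6]=3
  size 4 → [0,2,4,5]=6  [0,2,5,6]=12  [1,3,4,5]=1  [2,3,4,5]=4  [2,4,5,6]=12  [3,4,5,6]=4
  size 5 → [0,2,3,4,5]=10  [0,2,4,5,6]=30  [1,2,3,4,5]=5  [1,3,4,5,6]=5  [2,3,4,5,6]=20
  first=0(t) contributes 30
  first=1(r) contributes 60
  first=6(u) contributes 15
|[w]| = 105

105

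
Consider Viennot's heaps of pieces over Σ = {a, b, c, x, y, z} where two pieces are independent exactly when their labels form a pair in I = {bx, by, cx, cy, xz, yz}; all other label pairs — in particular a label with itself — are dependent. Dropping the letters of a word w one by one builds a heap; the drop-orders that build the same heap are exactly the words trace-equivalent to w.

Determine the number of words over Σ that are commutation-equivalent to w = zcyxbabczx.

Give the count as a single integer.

piece 0:z — minimal
piece 1:c rests on {0:z}
piece 2:y — minimal
piece 3:x rests on {2:y}
piece 4:b rests on {1:c}
piece 5:a rests on {3:x, 4:b}
piece 6:b rests on {5:a}
piece 7:c rests on {6:b}
piece 8:z rests on {7:c}
piece 9:x rests on {5:a}
minimal pieces: {0:z, 2:y}
ways to finish when only these pieces remain (= sum over removing one remaining piece with nothing left below it):
  1 left: {8}→1  {9}→1
  2 left: {7,8}→1  {8,9}→2
  3 left: {6,7,8}→1  {7,8,9}→3
  4 left: {6,7,8,9}→4
  5 left: {5,6,7,8,9}→4
  6 left: {3,5,6,7,8,9}→4  {4,5,6,7,8,9}→4
  7 left: {1,4,5,6,7,8,9}→4  {2,3,5,6,7,8,9}→4  {3,4,5,6,7,8,9}→8
  8 left: {0,1,4,5,6,7,8,9}→4  {1,3,4,5,6,7,8,9}→12  {2,3,4,5,6,7,8,9}→12
  placing 0:z first → 24 extensions
  placing 2:y first → 16 extensions
total linear extensions = 40

40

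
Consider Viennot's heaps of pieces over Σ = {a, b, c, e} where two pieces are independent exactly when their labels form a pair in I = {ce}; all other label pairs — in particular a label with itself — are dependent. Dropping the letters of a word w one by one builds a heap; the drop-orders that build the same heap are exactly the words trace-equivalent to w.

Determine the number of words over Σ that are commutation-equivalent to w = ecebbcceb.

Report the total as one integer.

9

piece 0:e — minimal
piece 1:c — minimal
piece 2:e rests on {0:e}
piece 3:b rests on {1:c, 2:e}
piece 4:b rests on {3:b}
piece 5:c rests on {4:b}
piece 6:c rests on {5:c}
piece 7:e rests on {4:b}
piece 8:b rests on {6:c, 7:e}
minimal pieces: {0:e, 1:c}
ways to finish when only these pieces remain (= sum over removing one remaining piece with nothing left below it):
  1 left: {8}→1
  2 left: {6,8}→1  {7,8}→1
  3 left: {5,6,8}→1  {6,7,8}→2
  4 left: {5,6,7,8}→3
  5 left: {4,5,6,7,8}→3
  6 left: {3,4,5,6,7,8}→3
  7 left: {1,3,4,5,6,7,8}→3  {2,3,4,5,6,7,8}→3
  placing 0:e first → 6 extensions
  placing 1:c first → 3 extensions
total linear extensions = 9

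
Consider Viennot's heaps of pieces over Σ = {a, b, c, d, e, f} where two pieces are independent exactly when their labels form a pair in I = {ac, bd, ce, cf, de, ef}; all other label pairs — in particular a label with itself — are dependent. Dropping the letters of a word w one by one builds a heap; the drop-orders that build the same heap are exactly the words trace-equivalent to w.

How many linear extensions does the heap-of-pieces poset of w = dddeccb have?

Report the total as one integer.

6

0(d) covers ∅
1(d) covers 0:d
2(d) covers 1:d
3(e) covers ∅
4(c) covers 2:d
5(c) covers 4:c
6(b) covers 3:e, 5:c
floor of heap: 0:d, 3:e
completions by unplaced set U, small U first (add the entries for U minus each lowest piece of U):
  |U|=1: {6}:1
  |U|=2: {3,6}:1  {5,6}:1
  |U|=3: {3,5,6}:2  {4,5,6}:1
  |U|=4: {2,4,5,6}:1  {3,4,5,6}:3
  |U|=5: {1,2,4,5,6}:1  {2,3,4,5,6}:4
  start at 0(d): 5
  start at 3(e): 1
sum over floor = 6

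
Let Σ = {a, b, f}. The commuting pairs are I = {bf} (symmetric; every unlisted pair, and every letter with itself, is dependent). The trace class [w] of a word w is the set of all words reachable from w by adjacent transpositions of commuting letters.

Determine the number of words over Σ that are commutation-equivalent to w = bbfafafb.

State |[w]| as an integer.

piece 0:b — minimal
piece 1:b rests on {0:b}
piece 2:f — minimal
piece 3:a rests on {1:b, 2:f}
piece 4:f rests on {3:a}
piece 5:a rests on {4:f}
piece 6:f rests on {5:a}
piece 7:b rests on {5:a}
minimal pieces: {0:b, 2:f}
ways to finish when only these pieces remain (= sum over removing one remaining piece with nothing left below it):
  1 left: {6}→1  {7}→1
  2 left: {6,7}→2
  3 left: {5,6,7}→2
  4 left: {4,5,6,7}→2
  5 left: {3,4,5,6,7}→2
  6 left: {1,3,4,5,6,7}→2  {2,3,4,5,6,7}→2
  placing 0:b first → 4 extensions
  placing 2:f first → 2 extensions
total linear extensions = 6

6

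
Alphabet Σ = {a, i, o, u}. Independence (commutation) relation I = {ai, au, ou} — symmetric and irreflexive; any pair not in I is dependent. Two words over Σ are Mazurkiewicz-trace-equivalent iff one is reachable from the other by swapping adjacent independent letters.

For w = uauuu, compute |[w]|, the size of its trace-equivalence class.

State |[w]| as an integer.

drop 0:u onto floor
drop 1:a onto floor
drop 2:u onto {0:u}
drop 3:u onto {2:u}
drop 4:u onto {3:u}
ground layer = {0:u, 1:a}
drop-orders for the pieces not yet dropped (sum over which currently-grounded one goes next):
  1 to go: {1} 1  {4} 1
  2 to go: {1,4} 2  {3,4} 1
  3 to go: {1,3,4} 3  {2,3,4} 1
  if 0:u drops first: 4 orders
  if 1:a drops first: 1 orders
heap linearizations: 5

5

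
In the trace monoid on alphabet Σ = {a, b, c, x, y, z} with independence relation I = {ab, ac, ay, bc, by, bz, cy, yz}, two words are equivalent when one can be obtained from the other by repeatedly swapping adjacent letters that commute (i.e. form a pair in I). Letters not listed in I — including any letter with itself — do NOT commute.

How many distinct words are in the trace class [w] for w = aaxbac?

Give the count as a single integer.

drop 0:a onto floor
drop 1:a onto {0:a}
drop 2:x onto {1:a}
drop 3:b onto {2:x}
drop 4:a onto {2:x}
drop 5:c onto {2:x}
ground layer = {0:a}
drop-orders for the pieces not yet dropped (sum over which currently-grounded one goes next):
  1 to go: {3} 1  {4} 1  {5} 1
  2 to go: {3,4} 2  {3,5} 2  {4,5} 2
  3 to go: {3,4,5} 6
  4 to go: {2,3,4,5} 6
  if 0:a drops first: 6 orders

6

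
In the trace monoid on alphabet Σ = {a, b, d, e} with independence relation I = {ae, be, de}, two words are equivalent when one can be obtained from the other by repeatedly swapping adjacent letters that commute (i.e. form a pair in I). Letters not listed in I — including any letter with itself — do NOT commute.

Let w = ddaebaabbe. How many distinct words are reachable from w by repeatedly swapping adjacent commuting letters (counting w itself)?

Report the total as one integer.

45

piece 0:d — minimal
piece 1:d rests on {0:d}
piece 2:a rests on {1:d}
piece 3:e — minimal
piece 4:b rests on {2:a}
piece 5:a rests on {4:b}
piece 6:a rests on {5:a}
piece 7:b rests on {6:a}
piece 8:b rests on {7:b}
piece 9:e rests on {3:e}
minimal pieces: {0:d, 3:e}
ways to finish when only these pieces remain (= sum over removing one remaining piece with nothing left below it):
  1 left: {8}→1  {9}→1
  2 left: {3,9}→1  {7,8}→1  {8,9}→2
  3 left: {3,8,9}→3  {6,7,8}→1  {7,8,9}→3
  4 left: {3,7,8,9}→6  {5,6,7,8}→1  {6,7,8,9}→4
  5 left: {3,6,7,8,9}→10  {4,5,6,7,8}→1  {5,6,7,8,9}→5
  6 left: {2,4,5,6,7,8}→1  {3,5,6,7,8,9}→15  {4,5,6,7,8,9}→6
  7 left: {1,2,4,5,6,7,8}→1  {2,4,5,6,7,8,9}→7  {3,4,5,6,7,8,9}→21
  8 left: {0,1,2,4,5,6,7,8}→1  {1,2,4,5,6,7,8,9}→8  {2,3,4,5,6,7,8,9}→28
  placing 0:d first → 36 extensions
  placing 3:e first → 9 extensions
total linear extensions = 45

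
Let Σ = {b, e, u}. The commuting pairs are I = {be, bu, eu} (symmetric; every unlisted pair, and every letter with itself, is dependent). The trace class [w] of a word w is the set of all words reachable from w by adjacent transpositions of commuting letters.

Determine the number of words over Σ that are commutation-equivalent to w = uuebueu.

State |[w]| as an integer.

drop 0:u onto floor
drop 1:u onto {0:u}
drop 2:e onto floor
drop 3:b onto floor
drop 4:u onto {1:u}
drop 5:e onto {2:e}
drop 6:u onto {4:u}
ground layer = {0:u, 2:e, 3:b}
drop-orders for the pieces not yet dropped (sum over which currently-grounded one goes next):
  1 to go: {3} 1  {5} 1  {6} 1
  2 to go: {2,5} 1  {3,5} 2  {3,6} 2  {4,6} 1  {5,6} 2
  3 to go: {1,4,6} 1  {2,3,5} 3  {2,5,6} 3  {3,4,6} 3  {3,5,6} 6  {4,5,6} 3
  4 to go: {0,1,4,6} 1  {1,3,4,6} 4  {1,4,5,6} 4  {2,3,5,6} 12  {2,4,5,6} 6  {3,4,5,6} 12
  5 to go: {0,1,3,4,6} 5  {0,1,4,5,6} 5  {1,2,4,5,6} 10  {1,3,4,5,6} 20  {2,3,4,5,6} 30
  if 0:u drops first: 60 orders
  if 2:e drops first: 30 orders
  if 3:b drops first: 15 orders
heap linearizations: 105

105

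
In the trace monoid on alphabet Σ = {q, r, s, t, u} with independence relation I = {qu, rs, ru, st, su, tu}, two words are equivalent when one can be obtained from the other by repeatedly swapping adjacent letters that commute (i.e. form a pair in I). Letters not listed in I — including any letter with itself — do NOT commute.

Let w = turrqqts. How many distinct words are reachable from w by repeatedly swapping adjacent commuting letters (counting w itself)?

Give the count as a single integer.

16

#0=t has no predecessor
#1=u has no predecessor
#2=r depends on [0:t]
#3=r depends on [2:r]
#4=q depends on [3:r]
#5=q depends on [4:q]
#6=t depends on [5:q]
#7=s depends on [5:q]
sources: [0:t, 1:u]
N(rest) = Σ N(rest − s) over sources s of rest; N(one piece) = 1:
  size 1 → [1]=1  [6]=1  [7]=1
  size 2 → [1,6]=2  [1,7]=2  [6,7]=2
  size 3 → [1,6,7]=6  [5,6,7]=2
  size 4 → [1,5,6,7]=8  [4,5,6,7]=2
  size 5 → [1,4,5,6,7]=10  [3,4,5,6,7]=2
  size 6 → [1,3,4,5,6,7]=12  [2,3,4,5,6,7]=2
  first=0(t) contributes 14
  first=1(u) contributes 2
|[w]| = 16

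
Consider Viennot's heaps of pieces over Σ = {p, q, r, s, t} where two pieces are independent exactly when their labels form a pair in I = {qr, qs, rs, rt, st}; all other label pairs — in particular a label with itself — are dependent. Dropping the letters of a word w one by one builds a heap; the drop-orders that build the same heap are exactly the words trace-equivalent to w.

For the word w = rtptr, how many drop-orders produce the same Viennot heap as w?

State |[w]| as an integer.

4

#0=r has no predecessor
#1=t has no predecessor
#2=p depends on [0:r, 1:t]
#3=t depends on [2:p]
#4=r depends on [2:p]
sources: [0:r, 1:t]
N(rest) = Σ N(rest − s) over sources s of rest; N(one piece) = 1:
  size 1 → [3]=1  [4]=1
  size 2 → [3,4]=2
  size 3 → [2,3,4]=2
  first=0(r) contributes 2
  first=1(t) contributes 2
|[w]| = 4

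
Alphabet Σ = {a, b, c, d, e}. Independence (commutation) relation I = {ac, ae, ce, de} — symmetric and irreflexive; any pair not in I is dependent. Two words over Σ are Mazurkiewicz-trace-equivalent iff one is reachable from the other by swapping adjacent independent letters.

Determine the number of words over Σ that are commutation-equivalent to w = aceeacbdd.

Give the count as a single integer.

90

#0=a has no predecessor
#1=c has no predecessor
#2=e has no predecessor
#3=e depends on [2:e]
#4=a depends on [0:a]
#5=c depends on [1:c]
#6=b depends on [3:e, 4:a, 5:c]
#7=d depends on [6:b]
#8=d depends on [7:d]
sources: [0:a, 1:c, 2:e]
N(rest) = Σ N(rest − s) over sources s of rest; N(one piece) = 1:
  size 1 → [8]=1
  size 2 → [7,8]=1
  size 3 → [6,7,8]=1
  size 4 → [3,6,7,8]=1  [4,6,7,8]=1  [5,6,7,8]=1
  size 5 → [0,4,6,7,8]=1  [1,5,6,7,8]=1  [2,3,6,7,8]=1  [3,4,6,7,8]=2  [3,5,6,7,8]=2  [4,5,6,7,8]=2
  size 6 → [0,3,4,6,7,8]=3  [0,4,5,6,7,8]=3  [1,3,5,6,7,8]=3  [1,4,5,6,7,8]=3  [2,3,4,6,7,8]=3  [2,3,5,6,7,8]=3  [3,4,5,6,7,8]=6
  size 7 → [0,1,4,5,6,7,8]=6  [0,2,3,4,6,7,8]=6  [0,3,4,5,6,7,8]=12  [1,2,3,5,6,7,8]=6  [1,3,4,5,6,7,8]=12  [2,3,4,5,6,7,8]=12
  first=0(a) contributes 30
  first=1(c) contributes 30
  first=2(e) contributes 30
|[w]| = 90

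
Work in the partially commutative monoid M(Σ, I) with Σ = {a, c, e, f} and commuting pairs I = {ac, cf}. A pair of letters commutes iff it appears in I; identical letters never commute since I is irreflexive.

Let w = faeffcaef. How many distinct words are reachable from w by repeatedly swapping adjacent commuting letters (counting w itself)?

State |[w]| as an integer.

4

piece 0:f — minimal
piece 1:a rests on {0:f}
piece 2:e rests on {1:a}
piece 3:f rests on {2:e}
piece 4:f rests on {3:f}
piece 5:c rests on {2:e}
piece 6:a rests on {4:f}
piece 7:e rests on {5:c, 6:a}
piece 8:f rests on {7:e}
minimal pieces: {0:f}
ways to finish when only these pieces remain (= sum over removing one remaining piece with nothing left below it):
  1 left: {8}→1
  2 left: {7,8}→1
  3 left: {5,7,8}→1  {6,7,8}→1
  4 left: {4,6,7,8}→1  {5,6,7,8}→2
  5 left: {3,4,6,7,8}→1  {4,5,6,7,8}→3
  6 left: {3,4,5,6,7,8}→4
  7 left: {2,3,4,5,6,7,8}→4
  placing 0:f first → 4 extensions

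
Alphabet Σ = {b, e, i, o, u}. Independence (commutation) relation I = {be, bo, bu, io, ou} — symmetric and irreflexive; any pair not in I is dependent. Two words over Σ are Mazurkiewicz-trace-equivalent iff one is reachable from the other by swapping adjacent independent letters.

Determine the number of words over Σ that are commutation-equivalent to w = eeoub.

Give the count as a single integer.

10

#0=e has no predecessor
#1=e depends on [0:e]
#2=o depends on [1:e]
#3=u depends on [1:e]
#4=b has no predecessor
sources: [0:e, 4:b]
N(rest) = Σ N(rest − s) over sources s of rest; N(one piece) = 1:
  size 1 → [2]=1  [3]=1  [4]=1
  size 2 → [2,3]=2  [2,4]=2  [3,4]=2
  size 3 → [1,2,3]=2  [2,3,4]=6
  first=0(e) contributes 8
  first=4(b) contributes 2
|[w]| = 10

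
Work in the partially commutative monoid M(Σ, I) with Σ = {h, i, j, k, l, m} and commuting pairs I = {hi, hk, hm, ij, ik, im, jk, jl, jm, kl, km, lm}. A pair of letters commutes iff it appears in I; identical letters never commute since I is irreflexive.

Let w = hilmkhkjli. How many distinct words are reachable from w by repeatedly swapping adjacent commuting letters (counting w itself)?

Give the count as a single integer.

2160

drop 0:h onto floor
drop 1:i onto floor
drop 2:l onto {0:h, 1:i}
drop 3:m onto floor
drop 4:k onto floor
drop 5:h onto {2:l}
drop 6:k onto {4:k}
drop 7:j onto {5:h}
drop 8:l onto {5:h}
drop 9:i onto {8:l}
ground layer = {0:h, 1:i, 3:m, 4:k}
drop-orders for the pieces not yet dropped (sum over which currently-grounded one goes next):
  1 to go: {3} 1  {6} 1  {7} 1  {9} 1
  2 to go: {3,6} 2  {3,7} 2  {3,9} 2  {4,6} 1  {6,7} 2  {6,9} 2  {7,9} 2  {8,9} 1
  3 to go: {3,4,6} 3  {3,6,7} 6  {3,6,9} 6  {3,7,9} 6  {3,8,9} 3  {4,6,7} 3  {4,6,9} 3  {6,7,9} 6  {6,8,9} 3  {7,8,9} 3
  4 to go: {3,4,6,7} 12  {3,4,6,9} 12  {3,6,7,9} 24  {3,6,8,9} 12  {3,7,8,9} 12  {4,6,7,9} 12  {4,6,8,9} 6  {5,7,8,9} 3  {6,7,8,9} 12
  5 to go: {2,5,7,8,9} 3  {3,4,6,7,9} 60  {3,4,6,8,9} 30  {3,5,7,8,9} 15  {3,6,7,8,9} 60  {4,6,7,8,9} 30  {5,6,7,8,9} 15
  6 to go: {0,2,5,7,8,9} 3  {1,2,5,7,8,9} 3  {2,3,5,7,8,9} 18  {2,5,6,7,8,9} 18  {3,4,6,7,8,9} 180  {3,5,6,7,8,9} 90  {4,5,6,7,8,9} 45
  7 to go: {0,1,2,5,7,8,9} 6  {0,2,3,5,7,8,9} 21  {0,2,5,6,7,8,9} 21  {1,2,3,5,7,8,9} 21  {1,2,5,6,7,8,9} 21  {2,3,5,6,7,8,9} 126  {2,4,5,6,7,8,9} 63  {3,4,5,6,7,8,9} 315
  8 to go: {0,1,2,3,5,7,8,9} 48  {0,1,2,5,6,7,8,9} 48  {0,2,3,5,6,7,8,9} 168  {0,2,4,5,6,7,8,9} 84  {1,2,3,5,6,7,8,9} 168  {1,2,4,5,6,7,8,9} 84  {2,3,4,5,6,7,8,9} 504
  if 0:h drops first: 756 orders
  if 1:i drops first: 756 orders
  if 3:m drops first: 216 orders
  if 4:k drops first: 432 orders
heap linearizations: 2160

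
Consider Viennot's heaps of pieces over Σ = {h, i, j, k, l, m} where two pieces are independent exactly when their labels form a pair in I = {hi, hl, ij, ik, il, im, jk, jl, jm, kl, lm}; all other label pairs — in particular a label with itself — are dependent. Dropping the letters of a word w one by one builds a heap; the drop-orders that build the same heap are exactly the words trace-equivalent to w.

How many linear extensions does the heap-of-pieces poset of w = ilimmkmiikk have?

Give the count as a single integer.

2310

drop 0:i onto floor
drop 1:l onto floor
drop 2:i onto {0:i}
drop 3:m onto floor
drop 4:m onto {3:m}
drop 5:k onto {4:m}
drop 6:m onto {5:k}
drop 7:i onto {2:i}
drop 8:i onto {7:i}
drop 9:k onto {6:m}
drop 10:k onto {9:k}
ground layer = {0:i, 1:l, 3:m}
drop-orders for the pieces not yet dropped (sum over which currently-grounded one goes next):
  1 to go: {1} 1  {8} 1  {10} 1
  2 to go: {1,8} 2  {1,10} 2  {7,8} 1  {8,10} 2  {9,10} 1
  3 to go: {1,7,8} 3  {1,8,10} 6  {1,9,10} 3  {2,7,8} 1  {6,9,10} 1  {7,8,10} 3  {8,9,10} 3
  4 to go: {0,2,7,8} 1  {1,2,7,8} 4  {1,6,9,10} 4  {1,7,8,10} 12  {1,8,9,10} 12  {2,7,8,10} 4  {5,6,9,10} 1  {6,8,9,10} 4  {7,8,9,10} 6
  5 to go: {0,1,2,7,8} 5  {0,2,7,8,10} 5  {1,2,7,8,10} 20  {1,5,6,9,10} 5  {1,6,8,9,10} 20  {1,7,8,9,10} 30  {2,7,8,9,10} 10  {4,5,6,9,10} 1  {5,6,8,9,10} 5  {6,7,8,9,10} 10
  6 to go: {0,1,2,7,8,10} 30  {0,2,7,8,9,10} 15  {1,2,7,8,9,10} 60  {1,4,5,6,9,10} 6  {1,5,6,8,9,10} 30  {1,6,7,8,9,10} 60  {2,6,7,8,9,10} 20  {3,4,5,6,9,10} 1  {4,5,6,8,9,10} 6  {5,6,7,8,9,10} 15
  7 to go: {0,1,2,7,8,9,10} 105  {0,2,6,7,8,9,10} 35  {1,2,6,7,8,9,10} 140  {1,3,4,5,6,9,10} 7  {1,4,5,6,8,9,10} 42  {1,5,6,7,8,9,10} 105  {2,5,6,7,8,9,10} 35  {3,4,5,6,8,9,10} 7  {4,5,6,7,8,9,10} 21
  8 to go: {0,1,2,6,7,8,9,10} 280  {0,2,5,6,7,8,9,10} 70  {1,2,5,6,7,8,9,10} 280  {1,3,4,5,6,8,9,10} 56  {1,4,5,6,7,8,9,10} 168  {2,4,5,6,7,8,9,10} 56  {3,4,5,6,7,8,9,10} 28
  9 to go: {0,1,2,5,6,7,8,9,10} 630  {0,2,4,5,6,7,8,9,10} 126  {1,2,4,5,6,7,8,9,10} 504  {1,3,4,5,6,7,8,9,10} 252  {2,3,4,5,6,7,8,9,10} 84
  if 0:i drops first: 840 orders
  if 1:l drops first: 210 orders
  if 3:m drops first: 1260 orders
heap linearizations: 2310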